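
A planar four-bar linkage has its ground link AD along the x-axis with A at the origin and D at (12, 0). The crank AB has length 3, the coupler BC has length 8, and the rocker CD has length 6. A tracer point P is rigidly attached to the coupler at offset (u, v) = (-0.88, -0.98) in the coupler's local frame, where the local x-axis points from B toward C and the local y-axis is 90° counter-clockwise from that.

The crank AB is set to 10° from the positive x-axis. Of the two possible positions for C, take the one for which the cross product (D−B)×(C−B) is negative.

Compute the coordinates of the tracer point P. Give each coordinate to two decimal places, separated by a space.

A=(0,0), D=(12.00,0)
B = A + 3.00·(cos10°, sin10°) = (2.9544, 0.5209)
|BD| = 9.0606
circle(B,8.00) ∩ circle(D,6.00): a=6.0754, h=5.2047
  candidates: C₊=(9.3191,5.3677) cross=47.158; C₋=(8.7206,-5.0245) cross=-47.158
  mode - wants cross < 0 → take C=(8.7206,-5.0245) (cross=-47.158)
ex = (C−B)/|BC| = (0.7208,-0.6932); ey = (0.6932,0.7208)
P = B + -0.88·ex + -0.98·ey = (1.6408,0.4246)

1.64 0.42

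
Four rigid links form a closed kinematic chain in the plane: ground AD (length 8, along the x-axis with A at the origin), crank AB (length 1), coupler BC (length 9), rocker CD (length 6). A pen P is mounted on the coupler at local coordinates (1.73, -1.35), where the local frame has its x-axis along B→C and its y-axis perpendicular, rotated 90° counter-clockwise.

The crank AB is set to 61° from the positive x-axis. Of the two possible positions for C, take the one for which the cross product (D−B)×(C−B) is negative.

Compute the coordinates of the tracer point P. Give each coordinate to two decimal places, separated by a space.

A=(0,0), D=(8.00,0)
B = A + 1.00·(cos61°, sin61°) = (0.4848, 0.8746)
|BD| = 7.5659
circle(B,9.00) ∩ circle(D,6.00): a=6.7568, h=5.9452
  candidates: C₊=(7.8836,5.9989) cross=44.981; C₋=(6.5091,-5.8118) cross=-44.981
  mode - wants cross < 0 → take C=(6.5091,-5.8118) (cross=-44.981)
ex = (C−B)/|BC| = (0.6694,-0.7429); ey = (0.7429,0.6694)
P = B + 1.73·ex + -1.35·ey = (0.6398,-1.3143)

0.64 -1.31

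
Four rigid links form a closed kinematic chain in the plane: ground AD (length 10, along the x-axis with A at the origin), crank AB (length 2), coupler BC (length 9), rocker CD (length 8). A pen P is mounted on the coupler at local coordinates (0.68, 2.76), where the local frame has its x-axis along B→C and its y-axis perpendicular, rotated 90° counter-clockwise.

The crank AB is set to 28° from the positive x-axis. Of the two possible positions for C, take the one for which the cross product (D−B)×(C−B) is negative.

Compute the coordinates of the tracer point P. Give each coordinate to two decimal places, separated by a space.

A=(0,0), D=(10.00,0)
B = A + 2.00·(cos28°, sin28°) = (1.7659, 0.9389)
|BD| = 8.2875
circle(B,9.00) ∩ circle(D,8.00): a=5.1694, h=7.3673
  candidates: C₊=(7.7367,7.6732) cross=61.056; C₋=(6.0673,-6.9666) cross=-61.056
  mode - wants cross < 0 → take C=(6.0673,-6.9666) (cross=-61.056)
ex = (C−B)/|BC| = (0.4779,-0.8784); ey = (0.8784,0.4779)
P = B + 0.68·ex + 2.76·ey = (4.5153,1.6607)

4.52 1.66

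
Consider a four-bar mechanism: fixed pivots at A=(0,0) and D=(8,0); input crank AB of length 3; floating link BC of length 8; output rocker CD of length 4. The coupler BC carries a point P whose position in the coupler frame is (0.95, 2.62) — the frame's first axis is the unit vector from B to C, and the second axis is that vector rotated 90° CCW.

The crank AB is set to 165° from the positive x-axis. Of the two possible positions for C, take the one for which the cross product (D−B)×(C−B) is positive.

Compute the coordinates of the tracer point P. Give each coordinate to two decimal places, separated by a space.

A=(0,0), D=(8.00,0)
B = A + 3.00·(cos165°, sin165°) = (-2.8978, 0.7765)
|BD| = 10.9254
circle(B,8.00) ∩ circle(D,4.00): a=7.6594, h=2.3094
  candidates: C₊=(4.9064,2.5357) cross=25.231; C₋=(4.5781,-2.0715) cross=-25.231
  mode + wants cross > 0 → take C=(4.9064,2.5357) (cross=25.231)
ex = (C−B)/|BC| = (0.9755,0.2199); ey = (-0.2199,0.9755)
P = B + 0.95·ex + 2.62·ey = (-2.5472,3.5412)

-2.55 3.54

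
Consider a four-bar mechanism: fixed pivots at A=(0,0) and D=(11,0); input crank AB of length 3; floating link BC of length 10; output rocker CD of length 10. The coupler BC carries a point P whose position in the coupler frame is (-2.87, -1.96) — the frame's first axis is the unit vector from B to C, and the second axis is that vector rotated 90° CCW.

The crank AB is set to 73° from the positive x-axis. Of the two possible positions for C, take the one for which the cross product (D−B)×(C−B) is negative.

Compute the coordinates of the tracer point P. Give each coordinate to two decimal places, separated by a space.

A=(0,0), D=(11.00,0)
B = A + 3.00·(cos73°, sin73°) = (0.8771, 2.8689)
|BD| = 10.5216
circle(B,10.00) ∩ circle(D,10.00): a=5.2608, h=8.5044
  candidates: C₊=(8.2574,9.6166) cross=89.479; C₋=(3.6197,-6.7477) cross=-89.479
  mode - wants cross < 0 → take C=(3.6197,-6.7477) (cross=-89.479)
ex = (C−B)/|BC| = (0.2743,-0.9617); ey = (0.9617,0.2743)
P = B + -2.87·ex + -1.96·ey = (-1.7948,5.0913)

-1.79 5.09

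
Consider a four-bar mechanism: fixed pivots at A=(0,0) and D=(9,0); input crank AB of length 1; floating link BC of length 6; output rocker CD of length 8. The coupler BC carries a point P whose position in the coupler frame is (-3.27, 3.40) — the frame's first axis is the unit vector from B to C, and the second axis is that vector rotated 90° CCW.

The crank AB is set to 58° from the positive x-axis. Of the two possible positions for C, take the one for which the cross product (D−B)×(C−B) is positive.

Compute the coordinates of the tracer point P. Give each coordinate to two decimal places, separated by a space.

-4.08 -0.16

A=(0,0), D=(9.00,0)
B = A + 1.00·(cos58°, sin58°) = (0.5299, 0.8480)
|BD| = 8.5124
circle(B,6.00) ∩ circle(D,8.00): a=2.6116, h=5.4018
  candidates: C₊=(3.6666,5.9628) cross=45.983; C₋=(2.5903,-4.7871) cross=-45.983
  mode + wants cross > 0 → take C=(3.6666,5.9628) (cross=45.983)
ex = (C−B)/|BC| = (0.5228,0.8525); ey = (-0.8525,0.5228)
P = B + -3.27·ex + 3.40·ey = (-4.0780,-0.1620)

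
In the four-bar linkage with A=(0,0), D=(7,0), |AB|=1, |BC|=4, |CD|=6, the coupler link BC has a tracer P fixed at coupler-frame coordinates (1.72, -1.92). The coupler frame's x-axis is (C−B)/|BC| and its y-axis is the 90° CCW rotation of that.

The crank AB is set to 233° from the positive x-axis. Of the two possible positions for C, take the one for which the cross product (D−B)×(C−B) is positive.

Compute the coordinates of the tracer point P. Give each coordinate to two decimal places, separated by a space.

1.94 -0.40

A=(0,0), D=(7.00,0)
B = A + 1.00·(cos233°, sin233°) = (-0.6018, -0.7986)
|BD| = 7.6437
circle(B,4.00) ∩ circle(D,6.00): a=2.5136, h=3.1116
  candidates: C₊=(1.5729,2.5586) cross=23.784; C₋=(2.2231,-3.6306) cross=-23.784
  mode + wants cross > 0 → take C=(1.5729,2.5586) (cross=23.784)
ex = (C−B)/|BC| = (0.5437,0.8393); ey = (-0.8393,0.5437)
P = B + 1.72·ex + -1.92·ey = (1.9448,-0.3989)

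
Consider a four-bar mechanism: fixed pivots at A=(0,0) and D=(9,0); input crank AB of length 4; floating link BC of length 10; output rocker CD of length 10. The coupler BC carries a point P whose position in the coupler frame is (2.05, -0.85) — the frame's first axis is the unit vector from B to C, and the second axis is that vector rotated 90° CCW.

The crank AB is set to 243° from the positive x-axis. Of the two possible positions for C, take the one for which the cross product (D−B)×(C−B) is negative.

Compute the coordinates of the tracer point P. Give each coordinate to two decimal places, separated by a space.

A=(0,0), D=(9.00,0)
B = A + 4.00·(cos243°, sin243°) = (-1.8160, -3.5640)
|BD| = 11.3880
circle(B,10.00) ∩ circle(D,10.00): a=5.6940, h=8.2206
  candidates: C₊=(1.0193,6.0256) cross=93.616; C₋=(6.1648,-9.5897) cross=-93.616
  mode - wants cross < 0 → take C=(6.1648,-9.5897) (cross=-93.616)
ex = (C−B)/|BC| = (0.7981,-0.6026); ey = (0.6026,0.7981)
P = B + 2.05·ex + -0.85·ey = (-0.6921,-5.4776)

-0.69 -5.48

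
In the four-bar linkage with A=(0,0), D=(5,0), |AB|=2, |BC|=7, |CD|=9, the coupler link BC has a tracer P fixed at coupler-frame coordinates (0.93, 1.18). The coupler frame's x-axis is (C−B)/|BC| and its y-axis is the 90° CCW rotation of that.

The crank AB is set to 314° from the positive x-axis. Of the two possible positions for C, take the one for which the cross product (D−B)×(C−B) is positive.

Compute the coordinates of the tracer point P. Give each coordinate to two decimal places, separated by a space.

A=(0,0), D=(5.00,0)
B = A + 2.00·(cos314°, sin314°) = (1.3893, -1.4387)
|BD| = 3.8868
circle(B,7.00) ∩ circle(D,9.00): a=-2.1732, h=6.6541
  candidates: C₊=(-3.0925,3.9384) cross=25.863; C₋=(1.8335,-8.4246) cross=-25.863
  mode + wants cross > 0 → take C=(-3.0925,3.9384) (cross=25.863)
ex = (C−B)/|BC| = (-0.6403,0.7682); ey = (-0.7682,-0.6403)
P = B + 0.93·ex + 1.18·ey = (-0.1126,-1.4798)

-0.11 -1.48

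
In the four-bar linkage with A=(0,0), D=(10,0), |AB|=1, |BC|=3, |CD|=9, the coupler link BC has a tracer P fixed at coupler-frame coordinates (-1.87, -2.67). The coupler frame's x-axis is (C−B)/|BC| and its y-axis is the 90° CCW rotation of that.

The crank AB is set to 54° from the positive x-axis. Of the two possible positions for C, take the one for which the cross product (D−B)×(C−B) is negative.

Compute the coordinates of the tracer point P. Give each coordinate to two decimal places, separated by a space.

-2.43 2.04

A=(0,0), D=(10.00,0)
B = A + 1.00·(cos54°, sin54°) = (0.5878, 0.8090)
|BD| = 9.4469
circle(B,3.00) ∩ circle(D,9.00): a=0.9127, h=2.8578
  candidates: C₊=(1.7419,3.5782) cross=26.997; C₋=(1.2524,-2.1164) cross=-26.997
  mode - wants cross < 0 → take C=(1.2524,-2.1164) (cross=-26.997)
ex = (C−B)/|BC| = (0.2215,-0.9752); ey = (0.9752,0.2215)
P = B + -1.87·ex + -2.67·ey = (-2.4301,2.0411)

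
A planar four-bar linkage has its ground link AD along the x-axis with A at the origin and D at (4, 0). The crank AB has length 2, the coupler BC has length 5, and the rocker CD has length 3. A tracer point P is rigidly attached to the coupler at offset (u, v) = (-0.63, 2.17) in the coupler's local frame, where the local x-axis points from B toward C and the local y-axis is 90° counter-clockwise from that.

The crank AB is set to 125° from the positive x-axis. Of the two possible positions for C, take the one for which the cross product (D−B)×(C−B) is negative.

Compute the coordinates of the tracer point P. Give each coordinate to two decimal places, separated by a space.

A=(0,0), D=(4.00,0)
B = A + 2.00·(cos125°, sin125°) = (-1.1472, 1.6383)
|BD| = 5.4016
circle(B,5.00) ∩ circle(D,3.00): a=4.1818, h=2.7408
  candidates: C₊=(3.6690,2.9817) cross=14.805; C₋=(2.0064,-2.2418) cross=-14.805
  mode - wants cross < 0 → take C=(2.0064,-2.2418) (cross=-14.805)
ex = (C−B)/|BC| = (0.6307,-0.7760); ey = (0.7760,0.6307)
P = B + -0.63·ex + 2.17·ey = (0.1395,3.4958)

0.14 3.50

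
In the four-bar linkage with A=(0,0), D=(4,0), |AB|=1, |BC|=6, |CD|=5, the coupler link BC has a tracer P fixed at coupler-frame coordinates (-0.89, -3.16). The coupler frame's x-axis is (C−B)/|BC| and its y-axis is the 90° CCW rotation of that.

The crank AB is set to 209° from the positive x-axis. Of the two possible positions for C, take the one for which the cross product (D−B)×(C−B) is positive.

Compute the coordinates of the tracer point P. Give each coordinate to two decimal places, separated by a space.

1.38 -2.87

A=(0,0), D=(4.00,0)
B = A + 1.00·(cos209°, sin209°) = (-0.8746, -0.4848)
|BD| = 4.8987
circle(B,6.00) ∩ circle(D,5.00): a=3.5721, h=4.8208
  candidates: C₊=(2.2028,4.6659) cross=23.616; C₋=(3.1570,-4.9284) cross=-23.616
  mode + wants cross > 0 → take C=(2.2028,4.6659) (cross=23.616)
ex = (C−B)/|BC| = (0.5129,0.8584); ey = (-0.8584,0.5129)
P = B + -0.89·ex + -3.16·ey = (1.3816,-2.8696)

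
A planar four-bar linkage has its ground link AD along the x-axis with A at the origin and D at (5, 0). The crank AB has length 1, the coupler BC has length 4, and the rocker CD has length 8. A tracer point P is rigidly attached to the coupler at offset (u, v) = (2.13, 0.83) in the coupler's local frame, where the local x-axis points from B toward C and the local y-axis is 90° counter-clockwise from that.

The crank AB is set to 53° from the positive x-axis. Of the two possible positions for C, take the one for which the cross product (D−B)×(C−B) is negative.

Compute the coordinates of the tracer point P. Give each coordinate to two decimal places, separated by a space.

-0.89 -0.94

A=(0,0), D=(5.00,0)
B = A + 1.00·(cos53°, sin53°) = (0.6018, 0.7986)
|BD| = 4.4701
circle(B,4.00) ∩ circle(D,8.00): a=-3.1339, h=2.4856
  candidates: C₊=(-2.0376,3.8042) cross=11.111; C₋=(-2.9258,-1.0871) cross=-11.111
  mode - wants cross < 0 → take C=(-2.9258,-1.0871) (cross=-11.111)
ex = (C−B)/|BC| = (-0.8819,-0.4714); ey = (0.4714,-0.8819)
P = B + 2.13·ex + 0.83·ey = (-0.8853,-0.9375)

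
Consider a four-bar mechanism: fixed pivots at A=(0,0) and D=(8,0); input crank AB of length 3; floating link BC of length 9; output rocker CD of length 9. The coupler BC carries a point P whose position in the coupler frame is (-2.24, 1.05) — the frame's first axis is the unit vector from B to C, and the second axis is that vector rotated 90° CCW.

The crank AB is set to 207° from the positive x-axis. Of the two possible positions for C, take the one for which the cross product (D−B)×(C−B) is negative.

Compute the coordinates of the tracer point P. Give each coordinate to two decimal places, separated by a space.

A=(0,0), D=(8.00,0)
B = A + 3.00·(cos207°, sin207°) = (-2.6730, -1.3620)
|BD| = 10.7596
circle(B,9.00) ∩ circle(D,9.00): a=5.3798, h=7.2151
  candidates: C₊=(1.7502,6.4761) cross=77.632; C₋=(3.5768,-7.8381) cross=-77.632
  mode - wants cross < 0 → take C=(3.5768,-7.8381) (cross=-77.632)
ex = (C−B)/|BC| = (0.6944,-0.7196); ey = (0.7196,0.6944)
P = B + -2.24·ex + 1.05·ey = (-3.4730,0.9790)

-3.47 0.98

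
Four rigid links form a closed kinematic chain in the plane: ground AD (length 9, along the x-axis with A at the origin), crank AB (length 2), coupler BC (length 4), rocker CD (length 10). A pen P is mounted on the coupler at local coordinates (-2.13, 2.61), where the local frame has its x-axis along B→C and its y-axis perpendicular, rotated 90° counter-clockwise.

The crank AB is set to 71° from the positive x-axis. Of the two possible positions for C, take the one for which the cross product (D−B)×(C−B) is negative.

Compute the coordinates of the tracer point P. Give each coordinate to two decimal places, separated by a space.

3.86 2.90

A=(0,0), D=(9.00,0)
B = A + 2.00·(cos71°, sin71°) = (0.6511, 1.8910)
|BD| = 8.5603
circle(B,4.00) ∩ circle(D,10.00): a=-0.6262, h=3.9507
  candidates: C₊=(0.9132,5.8824) cross=33.819; C₋=(-0.8323,-1.8237) cross=-33.819
  mode - wants cross < 0 → take C=(-0.8323,-1.8237) (cross=-33.819)
ex = (C−B)/|BC| = (-0.3709,-0.9287); ey = (0.9287,-0.3709)
P = B + -2.13·ex + 2.61·ey = (3.8649,2.9012)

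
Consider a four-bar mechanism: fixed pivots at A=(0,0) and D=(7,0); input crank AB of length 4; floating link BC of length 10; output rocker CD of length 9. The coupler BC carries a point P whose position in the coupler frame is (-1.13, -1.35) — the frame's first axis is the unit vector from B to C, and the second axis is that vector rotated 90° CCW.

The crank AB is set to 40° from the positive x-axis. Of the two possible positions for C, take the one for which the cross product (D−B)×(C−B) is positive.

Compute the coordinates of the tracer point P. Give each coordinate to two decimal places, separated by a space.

2.79 0.83

A=(0,0), D=(7.00,0)
B = A + 4.00·(cos40°, sin40°) = (3.0642, 2.5712)
|BD| = 4.7012
circle(B,10.00) ∩ circle(D,9.00): a=4.3714, h=8.9940
  candidates: C₊=(11.6427,7.7101) cross=42.283; C₋=(1.8050,-7.3493) cross=-42.283
  mode + wants cross > 0 → take C=(11.6427,7.7101) (cross=42.283)
ex = (C−B)/|BC| = (0.8579,0.5139); ey = (-0.5139,0.8579)
P = B + -1.13·ex + -1.35·ey = (2.7886,0.8323)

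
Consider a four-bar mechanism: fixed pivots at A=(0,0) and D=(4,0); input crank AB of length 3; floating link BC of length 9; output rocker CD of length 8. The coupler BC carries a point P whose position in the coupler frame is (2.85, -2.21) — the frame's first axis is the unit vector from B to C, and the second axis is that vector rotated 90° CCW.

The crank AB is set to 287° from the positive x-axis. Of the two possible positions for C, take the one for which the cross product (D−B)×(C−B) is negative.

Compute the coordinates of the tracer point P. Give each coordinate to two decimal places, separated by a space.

A=(0,0), D=(4.00,0)
B = A + 3.00·(cos287°, sin287°) = (0.8771, -2.8689)
|BD| = 4.2406
circle(B,9.00) ∩ circle(D,8.00): a=4.1247, h=7.9992
  candidates: C₊=(-1.4970,5.8123) cross=33.922; C₋=(9.3263,-5.9691) cross=-33.922
  mode - wants cross < 0 → take C=(9.3263,-5.9691) (cross=-33.922)
ex = (C−B)/|BC| = (0.9388,-0.3445); ey = (0.3445,0.9388)
P = B + 2.85·ex + -2.21·ey = (2.7914,-5.9254)

2.79 -5.93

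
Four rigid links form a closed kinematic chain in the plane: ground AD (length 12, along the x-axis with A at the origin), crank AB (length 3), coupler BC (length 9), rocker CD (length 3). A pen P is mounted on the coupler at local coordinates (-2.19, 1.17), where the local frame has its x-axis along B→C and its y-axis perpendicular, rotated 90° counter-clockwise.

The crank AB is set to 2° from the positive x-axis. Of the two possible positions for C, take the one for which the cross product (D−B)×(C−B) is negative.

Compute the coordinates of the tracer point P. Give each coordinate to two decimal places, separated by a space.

A=(0,0), D=(12.00,0)
B = A + 3.00·(cos2°, sin2°) = (2.9982, 0.1047)
|BD| = 9.0024
circle(B,9.00) ∩ circle(D,3.00): a=8.5001, h=2.9577
  candidates: C₊=(11.5321,2.9633) cross=26.626; C₋=(11.4633,-2.9516) cross=-26.626
  mode - wants cross < 0 → take C=(11.4633,-2.9516) (cross=-26.626)
ex = (C−B)/|BC| = (0.9406,-0.3396); ey = (0.3396,0.9406)
P = B + -2.19·ex + 1.17·ey = (1.3356,1.9489)

1.34 1.95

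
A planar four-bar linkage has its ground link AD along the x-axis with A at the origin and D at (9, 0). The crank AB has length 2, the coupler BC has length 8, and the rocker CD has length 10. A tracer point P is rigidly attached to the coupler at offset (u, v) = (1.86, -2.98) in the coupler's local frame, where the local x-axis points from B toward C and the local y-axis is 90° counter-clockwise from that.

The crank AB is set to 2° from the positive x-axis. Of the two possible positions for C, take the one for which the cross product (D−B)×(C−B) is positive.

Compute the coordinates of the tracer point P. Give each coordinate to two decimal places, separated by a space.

5.19 1.54

A=(0,0), D=(9.00,0)
B = A + 2.00·(cos2°, sin2°) = (1.9988, 0.0698)
|BD| = 7.0016
circle(B,8.00) ∩ circle(D,10.00): a=0.9299, h=7.9458
  candidates: C₊=(3.0079,8.0059) cross=55.633; C₋=(2.8495,-7.8848) cross=-55.633
  mode + wants cross > 0 → take C=(3.0079,8.0059) (cross=55.633)
ex = (C−B)/|BC| = (0.1261,0.9920); ey = (-0.9920,0.1261)
P = B + 1.86·ex + -2.98·ey = (5.1896,1.5391)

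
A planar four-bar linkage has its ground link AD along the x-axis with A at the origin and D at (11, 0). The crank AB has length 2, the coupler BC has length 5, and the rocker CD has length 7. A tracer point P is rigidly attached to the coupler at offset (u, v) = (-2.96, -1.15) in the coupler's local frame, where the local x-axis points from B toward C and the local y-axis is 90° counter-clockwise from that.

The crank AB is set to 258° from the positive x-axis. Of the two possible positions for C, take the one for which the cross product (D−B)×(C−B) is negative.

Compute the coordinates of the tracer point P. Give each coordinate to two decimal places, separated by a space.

A=(0,0), D=(11.00,0)
B = A + 2.00·(cos258°, sin258°) = (-0.4158, -1.9563)
|BD| = 11.5822
circle(B,5.00) ∩ circle(D,7.00): a=4.7550, h=1.5458
  candidates: C₊=(4.0098,0.3705) cross=17.904; C₋=(4.5320,-2.6767) cross=-17.904
  mode - wants cross < 0 → take C=(4.5320,-2.6767) (cross=-17.904)
ex = (C−B)/|BC| = (0.9896,-0.1441); ey = (0.1441,0.9896)
P = B + -2.96·ex + -1.15·ey = (-3.5106,-2.6678)

-3.51 -2.67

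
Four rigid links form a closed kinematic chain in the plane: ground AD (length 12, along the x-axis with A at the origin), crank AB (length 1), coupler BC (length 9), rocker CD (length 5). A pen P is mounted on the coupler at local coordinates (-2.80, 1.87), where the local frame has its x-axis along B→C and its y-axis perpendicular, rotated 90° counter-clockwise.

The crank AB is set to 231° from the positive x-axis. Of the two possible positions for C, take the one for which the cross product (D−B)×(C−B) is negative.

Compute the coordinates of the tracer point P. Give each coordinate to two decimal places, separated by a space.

-2.85 1.75

A=(0,0), D=(12.00,0)
B = A + 1.00·(cos231°, sin231°) = (-0.6293, -0.7771)
|BD| = 12.6532
circle(B,9.00) ∩ circle(D,5.00): a=8.5395, h=2.8421
  candidates: C₊=(7.7195,2.5840) cross=35.961; C₋=(8.0686,-3.0893) cross=-35.961
  mode - wants cross < 0 → take C=(8.0686,-3.0893) (cross=-35.961)
ex = (C−B)/|BC| = (0.9664,-0.2569); ey = (0.2569,0.9664)
P = B + -2.80·ex + 1.87·ey = (-2.8549,1.7494)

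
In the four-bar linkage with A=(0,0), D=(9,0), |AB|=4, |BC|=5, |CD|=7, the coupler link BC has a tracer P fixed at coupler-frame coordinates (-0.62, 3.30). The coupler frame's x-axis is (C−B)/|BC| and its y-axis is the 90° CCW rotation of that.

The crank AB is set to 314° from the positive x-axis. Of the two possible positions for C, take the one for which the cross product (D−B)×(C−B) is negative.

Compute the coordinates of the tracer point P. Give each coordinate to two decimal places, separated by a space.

A=(0,0), D=(9.00,0)
B = A + 4.00·(cos314°, sin314°) = (2.7786, -2.8774)
|BD| = 6.8545
circle(B,5.00) ∩ circle(D,7.00): a=1.6766, h=4.7105
  candidates: C₊=(2.3230,2.1018) cross=32.288; C₋=(6.2777,-6.4490) cross=-32.288
  mode - wants cross < 0 → take C=(6.2777,-6.4490) (cross=-32.288)
ex = (C−B)/|BC| = (0.6998,-0.7143); ey = (0.7143,0.6998)
P = B + -0.62·ex + 3.30·ey = (4.7020,-0.1251)

4.70 -0.13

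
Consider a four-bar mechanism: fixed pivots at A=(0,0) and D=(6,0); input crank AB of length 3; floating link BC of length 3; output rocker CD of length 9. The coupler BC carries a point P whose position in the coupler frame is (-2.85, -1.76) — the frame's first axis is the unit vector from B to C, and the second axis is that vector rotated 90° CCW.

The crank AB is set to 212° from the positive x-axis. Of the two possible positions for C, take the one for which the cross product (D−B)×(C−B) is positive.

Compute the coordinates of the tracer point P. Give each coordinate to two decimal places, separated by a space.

-0.47 -4.22

A=(0,0), D=(6.00,0)
B = A + 3.00·(cos212°, sin212°) = (-2.5441, -1.5898)
|BD| = 8.6908
circle(B,3.00) ∩ circle(D,9.00): a=0.2031, h=2.9931
  candidates: C₊=(-2.8920,1.3900) cross=26.013; C₋=(-1.7970,-4.4952) cross=-26.013
  mode + wants cross > 0 → take C=(-2.8920,1.3900) (cross=26.013)
ex = (C−B)/|BC| = (-0.1160,0.9933); ey = (-0.9933,-0.1160)
P = B + -2.85·ex + -1.76·ey = (-0.4655,-4.2165)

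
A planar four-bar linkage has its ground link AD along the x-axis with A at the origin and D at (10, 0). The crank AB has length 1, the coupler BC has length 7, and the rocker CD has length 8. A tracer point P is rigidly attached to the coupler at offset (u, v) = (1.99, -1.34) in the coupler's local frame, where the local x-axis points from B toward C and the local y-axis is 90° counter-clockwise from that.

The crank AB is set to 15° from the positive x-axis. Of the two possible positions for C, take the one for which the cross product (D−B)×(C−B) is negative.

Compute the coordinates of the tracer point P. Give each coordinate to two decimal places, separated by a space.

0.81 -2.14

A=(0,0), D=(10.00,0)
B = A + 1.00·(cos15°, sin15°) = (0.9659, 0.2588)
|BD| = 9.0378
circle(B,7.00) ∩ circle(D,8.00): a=3.6890, h=5.9490
  candidates: C₊=(4.8238,6.0998) cross=53.766; C₋=(4.4831,-5.7934) cross=-53.766
  mode - wants cross < 0 → take C=(4.4831,-5.7934) (cross=-53.766)
ex = (C−B)/|BC| = (0.5025,-0.8646); ey = (0.8646,0.5025)
P = B + 1.99·ex + -1.34·ey = (0.8072,-2.1350)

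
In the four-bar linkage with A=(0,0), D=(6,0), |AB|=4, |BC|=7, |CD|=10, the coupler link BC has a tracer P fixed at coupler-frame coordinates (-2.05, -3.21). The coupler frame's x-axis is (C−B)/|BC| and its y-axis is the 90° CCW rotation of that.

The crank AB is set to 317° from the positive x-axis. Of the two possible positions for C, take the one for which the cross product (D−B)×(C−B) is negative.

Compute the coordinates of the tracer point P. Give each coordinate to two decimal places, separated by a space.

A=(0,0), D=(6.00,0)
B = A + 4.00·(cos317°, sin317°) = (2.9254, -2.7280)
|BD| = 4.1104
circle(B,7.00) ∩ circle(D,10.00): a=-4.1487, h=5.6381
  candidates: C₊=(-3.9198,-1.2640) cross=23.175; C₋=(3.5641,-9.6988) cross=-23.175
  mode - wants cross < 0 → take C=(3.5641,-9.6988) (cross=-23.175)
ex = (C−B)/|BC| = (0.0912,-0.9958); ey = (0.9958,0.0912)
P = B + -2.05·ex + -3.21·ey = (-0.4582,-0.9794)

-0.46 -0.98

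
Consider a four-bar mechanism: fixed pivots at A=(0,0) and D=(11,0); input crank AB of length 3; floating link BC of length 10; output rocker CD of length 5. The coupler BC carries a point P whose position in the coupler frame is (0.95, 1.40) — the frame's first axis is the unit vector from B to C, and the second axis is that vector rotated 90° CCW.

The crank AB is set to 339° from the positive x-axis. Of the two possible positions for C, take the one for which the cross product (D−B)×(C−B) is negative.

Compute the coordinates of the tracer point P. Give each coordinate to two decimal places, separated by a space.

4.21 -0.14

A=(0,0), D=(11.00,0)
B = A + 3.00·(cos339°, sin339°) = (2.8007, -1.0751)
|BD| = 8.2694
circle(B,10.00) ∩ circle(D,5.00): a=8.6695, h=4.9840
  candidates: C₊=(10.7487,4.9937) cross=41.215; C₋=(12.0446,-4.8897) cross=-41.215
  mode - wants cross < 0 → take C=(12.0446,-4.8897) (cross=-41.215)
ex = (C−B)/|BC| = (0.9244,-0.3815); ey = (0.3815,0.9244)
P = B + 0.95·ex + 1.40·ey = (4.2129,-0.1433)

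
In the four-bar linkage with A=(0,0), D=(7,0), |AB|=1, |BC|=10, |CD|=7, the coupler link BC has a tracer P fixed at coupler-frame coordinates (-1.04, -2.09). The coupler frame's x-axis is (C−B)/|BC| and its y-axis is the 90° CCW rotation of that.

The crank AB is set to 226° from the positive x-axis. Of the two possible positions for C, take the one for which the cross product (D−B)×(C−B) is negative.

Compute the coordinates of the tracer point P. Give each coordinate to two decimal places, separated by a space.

-2.82 -1.69

A=(0,0), D=(7.00,0)
B = A + 1.00·(cos226°, sin226°) = (-0.6947, -0.7193)
|BD| = 7.7282
circle(B,10.00) ∩ circle(D,7.00): a=7.1637, h=6.9772
  candidates: C₊=(5.7885,6.8944) cross=53.921; C₋=(7.0874,-6.9995) cross=-53.921
  mode - wants cross < 0 → take C=(7.0874,-6.9995) (cross=-53.921)
ex = (C−B)/|BC| = (0.7782,-0.6280); ey = (0.6280,0.7782)
P = B + -1.04·ex + -2.09·ey = (-2.8165,-1.6927)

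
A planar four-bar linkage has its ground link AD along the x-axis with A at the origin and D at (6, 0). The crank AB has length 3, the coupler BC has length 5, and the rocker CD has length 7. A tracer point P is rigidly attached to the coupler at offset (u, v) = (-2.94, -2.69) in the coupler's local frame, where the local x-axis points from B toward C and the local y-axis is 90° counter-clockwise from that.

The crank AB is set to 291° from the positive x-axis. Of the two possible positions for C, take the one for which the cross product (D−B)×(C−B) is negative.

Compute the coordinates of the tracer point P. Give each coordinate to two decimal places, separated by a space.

A=(0,0), D=(6.00,0)
B = A + 3.00·(cos291°, sin291°) = (1.0751, -2.8007)
|BD| = 5.6656
circle(B,5.00) ∩ circle(D,7.00): a=0.7147, h=4.9487
  candidates: C₊=(-0.7499,1.8543) cross=28.037; C₋=(4.1427,-6.7491) cross=-28.037
  mode - wants cross < 0 → take C=(4.1427,-6.7491) (cross=-28.037)
ex = (C−B)/|BC| = (0.6135,-0.7897); ey = (0.7897,0.6135)
P = B + -2.94·ex + -2.69·ey = (-2.8529,-2.1295)

-2.85 -2.13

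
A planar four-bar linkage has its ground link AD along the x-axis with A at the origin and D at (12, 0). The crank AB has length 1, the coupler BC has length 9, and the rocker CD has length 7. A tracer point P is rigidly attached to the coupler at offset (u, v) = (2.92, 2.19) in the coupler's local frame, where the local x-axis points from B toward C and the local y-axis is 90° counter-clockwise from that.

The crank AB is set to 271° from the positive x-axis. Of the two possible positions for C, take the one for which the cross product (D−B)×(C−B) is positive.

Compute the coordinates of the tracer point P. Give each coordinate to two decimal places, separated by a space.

0.84 2.56

A=(0,0), D=(12.00,0)
B = A + 1.00·(cos271°, sin271°) = (0.0175, -0.9998)
|BD| = 12.0242
circle(B,9.00) ∩ circle(D,7.00): a=7.3427, h=5.2042
  candidates: C₊=(6.9020,4.7969) cross=62.577; C₋=(7.7675,-5.5755) cross=-62.577
  mode + wants cross > 0 → take C=(6.9020,4.7969) (cross=62.577)
ex = (C−B)/|BC| = (0.7650,0.6441); ey = (-0.6441,0.7650)
P = B + 2.92·ex + 2.19·ey = (0.8406,2.5561)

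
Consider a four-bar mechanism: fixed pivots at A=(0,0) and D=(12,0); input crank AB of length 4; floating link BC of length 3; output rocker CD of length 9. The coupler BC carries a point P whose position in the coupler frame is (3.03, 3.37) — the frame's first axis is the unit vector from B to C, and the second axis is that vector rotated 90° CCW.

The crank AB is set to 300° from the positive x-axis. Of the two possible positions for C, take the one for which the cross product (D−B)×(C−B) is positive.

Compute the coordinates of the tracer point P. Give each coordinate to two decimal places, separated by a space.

-0.13 0.53

A=(0,0), D=(12.00,0)
B = A + 4.00·(cos300°, sin300°) = (2.0000, -3.4641)
|BD| = 10.5830
circle(B,3.00) ∩ circle(D,9.00): a=1.8898, h=2.3299
  candidates: C₊=(3.0231,-0.6439) cross=24.658; C₋=(4.5484,-5.0471) cross=-24.658
  mode + wants cross > 0 → take C=(3.0231,-0.6439) (cross=24.658)
ex = (C−B)/|BC| = (0.3410,0.9401); ey = (-0.9401,0.3410)
P = B + 3.03·ex + 3.37·ey = (-0.1347,0.5335)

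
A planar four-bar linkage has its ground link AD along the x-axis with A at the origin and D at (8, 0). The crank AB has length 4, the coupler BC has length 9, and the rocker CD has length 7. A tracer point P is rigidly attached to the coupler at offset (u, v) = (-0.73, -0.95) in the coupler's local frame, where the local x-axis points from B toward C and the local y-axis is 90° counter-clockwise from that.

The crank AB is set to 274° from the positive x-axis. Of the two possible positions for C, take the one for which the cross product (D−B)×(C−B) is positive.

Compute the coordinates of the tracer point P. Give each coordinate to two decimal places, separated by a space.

0.99 -4.95

A=(0,0), D=(8.00,0)
B = A + 4.00·(cos274°, sin274°) = (0.2790, -3.9903)
|BD| = 8.6911
circle(B,9.00) ∩ circle(D,7.00): a=6.1865, h=6.5366
  candidates: C₊=(2.7739,4.6570) cross=56.810; C₋=(8.7760,-6.9568) cross=-56.810
  mode + wants cross > 0 → take C=(2.7739,4.6570) (cross=56.810)
ex = (C−B)/|BC| = (0.2772,0.9608); ey = (-0.9608,0.2772)
P = B + -0.73·ex + -0.95·ey = (0.9894,-4.9550)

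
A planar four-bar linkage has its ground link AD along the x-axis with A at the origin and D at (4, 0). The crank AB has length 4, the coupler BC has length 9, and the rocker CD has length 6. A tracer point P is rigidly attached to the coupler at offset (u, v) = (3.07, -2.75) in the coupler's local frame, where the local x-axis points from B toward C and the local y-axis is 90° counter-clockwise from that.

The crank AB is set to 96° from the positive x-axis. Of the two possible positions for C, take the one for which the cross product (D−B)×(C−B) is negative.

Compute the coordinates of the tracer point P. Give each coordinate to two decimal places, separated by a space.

A=(0,0), D=(4.00,0)
B = A + 4.00·(cos96°, sin96°) = (-0.4181, 3.9781)
|BD| = 5.9452
circle(B,9.00) ∩ circle(D,6.00): a=6.7572, h=5.9448
  candidates: C₊=(8.5813,3.8745) cross=35.343; C₋=(0.6256,-4.9612) cross=-35.343
  mode - wants cross < 0 → take C=(0.6256,-4.9612) (cross=-35.343)
ex = (C−B)/|BC| = (0.1160,-0.9933); ey = (0.9933,0.1160)
P = B + 3.07·ex + -2.75·ey = (-2.7935,0.6099)

-2.79 0.61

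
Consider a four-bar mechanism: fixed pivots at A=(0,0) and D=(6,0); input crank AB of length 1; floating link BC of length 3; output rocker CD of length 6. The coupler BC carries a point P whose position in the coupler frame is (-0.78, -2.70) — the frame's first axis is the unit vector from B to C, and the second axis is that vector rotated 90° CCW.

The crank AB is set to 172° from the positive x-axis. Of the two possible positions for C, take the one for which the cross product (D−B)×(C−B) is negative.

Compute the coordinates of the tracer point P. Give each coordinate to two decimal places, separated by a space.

A=(0,0), D=(6.00,0)
B = A + 1.00·(cos172°, sin172°) = (-0.9903, 0.1392)
|BD| = 6.9917
circle(B,3.00) ∩ circle(D,6.00): a=1.5650, h=2.5595
  candidates: C₊=(0.6253,2.6670) cross=17.895; C₋=(0.5234,-2.4509) cross=-17.895
  mode - wants cross < 0 → take C=(0.5234,-2.4509) (cross=-17.895)
ex = (C−B)/|BC| = (0.5046,-0.8634); ey = (0.8634,0.5046)
P = B + -0.78·ex + -2.70·ey = (-3.7149,-0.5497)

-3.71 -0.55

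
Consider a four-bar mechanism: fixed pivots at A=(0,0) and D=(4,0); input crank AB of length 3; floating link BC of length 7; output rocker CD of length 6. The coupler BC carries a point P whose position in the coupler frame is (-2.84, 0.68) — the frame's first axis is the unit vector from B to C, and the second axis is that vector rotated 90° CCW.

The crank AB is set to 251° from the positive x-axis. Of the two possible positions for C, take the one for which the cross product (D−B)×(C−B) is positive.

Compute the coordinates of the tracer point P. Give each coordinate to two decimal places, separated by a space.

A=(0,0), D=(4.00,0)
B = A + 3.00·(cos251°, sin251°) = (-0.9767, -2.8366)
|BD| = 5.7283
circle(B,7.00) ∩ circle(D,6.00): a=3.9989, h=5.7453
  candidates: C₊=(-0.3475,4.1351) cross=32.911; C₋=(5.3425,-5.8479) cross=-32.911
  mode + wants cross > 0 → take C=(-0.3475,4.1351) (cross=32.911)
ex = (C−B)/|BC| = (0.0899,0.9960); ey = (-0.9960,0.0899)
P = B + -2.84·ex + 0.68·ey = (-1.9092,-5.6039)

-1.91 -5.60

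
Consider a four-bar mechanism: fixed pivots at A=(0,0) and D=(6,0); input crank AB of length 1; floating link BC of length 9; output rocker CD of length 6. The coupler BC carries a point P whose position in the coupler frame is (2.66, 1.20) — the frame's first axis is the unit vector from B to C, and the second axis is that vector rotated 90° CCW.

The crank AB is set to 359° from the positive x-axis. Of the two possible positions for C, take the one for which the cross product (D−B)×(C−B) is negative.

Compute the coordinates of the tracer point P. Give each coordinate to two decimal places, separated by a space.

3.83 -0.75

A=(0,0), D=(6.00,0)
B = A + 1.00·(cos359°, sin359°) = (0.9998, -0.0175)
|BD| = 5.0002
circle(B,9.00) ∩ circle(D,6.00): a=6.9999, h=5.6569
  candidates: C₊=(7.9800,5.6639) cross=28.286; C₋=(8.0195,-5.6499) cross=-28.286
  mode - wants cross < 0 → take C=(8.0195,-5.6499) (cross=-28.286)
ex = (C−B)/|BC| = (0.7800,-0.6258); ey = (0.6258,0.7800)
P = B + 2.66·ex + 1.20·ey = (3.8255,-0.7462)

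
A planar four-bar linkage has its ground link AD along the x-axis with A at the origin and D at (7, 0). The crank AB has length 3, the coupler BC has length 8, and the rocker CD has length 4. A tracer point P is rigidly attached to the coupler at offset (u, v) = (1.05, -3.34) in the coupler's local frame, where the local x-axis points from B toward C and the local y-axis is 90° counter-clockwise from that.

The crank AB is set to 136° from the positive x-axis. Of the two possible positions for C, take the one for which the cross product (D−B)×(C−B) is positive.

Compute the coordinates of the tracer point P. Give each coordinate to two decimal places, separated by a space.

-0.43 -0.96

A=(0,0), D=(7.00,0)
B = A + 3.00·(cos136°, sin136°) = (-2.1580, 2.0840)
|BD| = 9.3921
circle(B,8.00) ∩ circle(D,4.00): a=7.2514, h=3.3789
  candidates: C₊=(5.6624,3.7697) cross=31.735; C₋=(4.1629,-2.8197) cross=-31.735
  mode + wants cross > 0 → take C=(5.6624,3.7697) (cross=31.735)
ex = (C−B)/|BC| = (0.9775,0.2107); ey = (-0.2107,0.9775)
P = B + 1.05·ex + -3.34·ey = (-0.4278,-0.9598)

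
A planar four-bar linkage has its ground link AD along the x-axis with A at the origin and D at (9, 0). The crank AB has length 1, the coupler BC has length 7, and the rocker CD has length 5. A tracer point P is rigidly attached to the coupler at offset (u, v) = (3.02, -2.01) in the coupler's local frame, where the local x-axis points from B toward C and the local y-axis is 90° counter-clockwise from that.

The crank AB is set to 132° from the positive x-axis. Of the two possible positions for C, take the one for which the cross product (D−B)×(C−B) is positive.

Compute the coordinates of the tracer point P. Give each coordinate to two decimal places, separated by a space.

A=(0,0), D=(9.00,0)
B = A + 1.00·(cos132°, sin132°) = (-0.6691, 0.7431)
|BD| = 9.6976
circle(B,7.00) ∩ circle(D,5.00): a=6.0862, h=3.4580
  candidates: C₊=(5.6642,3.7246) cross=33.534; C₋=(5.1342,-3.1711) cross=-33.534
  mode + wants cross > 0 → take C=(5.6642,3.7246) (cross=33.534)
ex = (C−B)/|BC| = (0.9048,0.4259); ey = (-0.4259,0.9048)
P = B + 3.02·ex + -2.01·ey = (2.9193,0.2108)

2.92 0.21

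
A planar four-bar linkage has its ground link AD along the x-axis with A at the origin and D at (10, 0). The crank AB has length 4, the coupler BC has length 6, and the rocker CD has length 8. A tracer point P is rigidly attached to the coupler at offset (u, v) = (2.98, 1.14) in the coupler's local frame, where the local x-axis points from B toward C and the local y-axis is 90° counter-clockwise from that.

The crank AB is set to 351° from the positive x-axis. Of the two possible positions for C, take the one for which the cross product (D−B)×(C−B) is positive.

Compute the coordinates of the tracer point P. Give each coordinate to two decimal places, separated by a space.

2.87 2.38

A=(0,0), D=(10.00,0)
B = A + 4.00·(cos351°, sin351°) = (3.9508, -0.6257)
|BD| = 6.0815
circle(B,6.00) ∩ circle(D,8.00): a=0.7387, h=5.9544
  candidates: C₊=(4.0729,5.3730) cross=36.212; C₋=(5.2982,-6.4725) cross=-36.212
  mode + wants cross > 0 → take C=(4.0729,5.3730) (cross=36.212)
ex = (C−B)/|BC| = (0.0204,0.9998); ey = (-0.9998,0.0204)
P = B + 2.98·ex + 1.14·ey = (2.8716,2.3769)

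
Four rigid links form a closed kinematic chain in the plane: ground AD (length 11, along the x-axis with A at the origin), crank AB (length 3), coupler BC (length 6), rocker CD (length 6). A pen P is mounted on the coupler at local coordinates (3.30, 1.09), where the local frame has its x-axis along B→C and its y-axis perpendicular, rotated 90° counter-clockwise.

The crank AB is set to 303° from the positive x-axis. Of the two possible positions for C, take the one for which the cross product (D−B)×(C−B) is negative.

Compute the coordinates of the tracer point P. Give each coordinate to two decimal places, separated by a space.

5.11 -2.68

A=(0,0), D=(11.00,0)
B = A + 3.00·(cos303°, sin303°) = (1.6339, -2.5160)
|BD| = 9.6981
circle(B,6.00) ∩ circle(D,6.00): a=4.8491, h=3.5336
  candidates: C₊=(5.4002,2.1546) cross=34.270; C₋=(7.2337,-4.6706) cross=-34.270
  mode - wants cross < 0 → take C=(7.2337,-4.6706) (cross=-34.270)
ex = (C−B)/|BC| = (0.9333,-0.3591); ey = (0.3591,0.9333)
P = B + 3.30·ex + 1.09·ey = (5.1052,-2.6838)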